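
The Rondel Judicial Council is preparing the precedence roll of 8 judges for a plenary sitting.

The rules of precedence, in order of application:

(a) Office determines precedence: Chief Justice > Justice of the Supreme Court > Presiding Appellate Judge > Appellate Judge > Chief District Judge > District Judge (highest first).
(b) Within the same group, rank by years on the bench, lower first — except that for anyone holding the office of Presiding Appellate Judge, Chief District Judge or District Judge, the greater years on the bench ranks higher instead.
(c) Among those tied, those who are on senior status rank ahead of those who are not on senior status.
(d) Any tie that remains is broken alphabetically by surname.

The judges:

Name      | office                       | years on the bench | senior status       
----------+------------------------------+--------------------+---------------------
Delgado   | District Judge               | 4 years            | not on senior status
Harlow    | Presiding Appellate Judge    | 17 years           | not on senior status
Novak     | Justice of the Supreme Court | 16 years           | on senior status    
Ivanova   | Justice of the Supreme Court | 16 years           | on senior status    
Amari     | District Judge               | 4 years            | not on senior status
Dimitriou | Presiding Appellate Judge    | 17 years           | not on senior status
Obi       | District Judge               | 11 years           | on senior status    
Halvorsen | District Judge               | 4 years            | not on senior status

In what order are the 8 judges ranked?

By office: Ivanova and Novak (Justice of the Supreme Court); then Dimitriou and Harlow (Presiding Appellate Judge); then Obi, Amari, Delgado and Halvorsen (District Judge).
Ivanova and Novak both have years on the bench 16 years, so the next rule applies.
Ivanova and Novak are each on senior status, so the next rule applies.
Among Ivanova and Novak, alphabetically by surname: Ivanova before Novak.
Dimitriou and Harlow both have years on the bench 17 years, so the next rule applies.
Dimitriou and Harlow are each not on senior status, so the next rule applies.
Among Dimitriou and Harlow, alphabetically by surname: Dimitriou before Harlow.
Among Obi, Amari, Delgado and Halvorsen, by years on the bench (higher first) (reversed rule for this group): Obi (11 years) before Amari, Delgado and Halvorsen (4 years).
Amari, Delgado and Halvorsen are each not on senior status, so the next rule applies.
Among Amari, Delgado and Halvorsen, alphabetically by surname: Amari before Delgado before Halvorsen.
Full order: Ivanova, Novak, Dimitriou, Harlow, Obi, Amari, Delgado, Halvorsen.

Ivanova, Novak, Dimitriou, Harlow, Obi, Amari, Delgado, Halvorsen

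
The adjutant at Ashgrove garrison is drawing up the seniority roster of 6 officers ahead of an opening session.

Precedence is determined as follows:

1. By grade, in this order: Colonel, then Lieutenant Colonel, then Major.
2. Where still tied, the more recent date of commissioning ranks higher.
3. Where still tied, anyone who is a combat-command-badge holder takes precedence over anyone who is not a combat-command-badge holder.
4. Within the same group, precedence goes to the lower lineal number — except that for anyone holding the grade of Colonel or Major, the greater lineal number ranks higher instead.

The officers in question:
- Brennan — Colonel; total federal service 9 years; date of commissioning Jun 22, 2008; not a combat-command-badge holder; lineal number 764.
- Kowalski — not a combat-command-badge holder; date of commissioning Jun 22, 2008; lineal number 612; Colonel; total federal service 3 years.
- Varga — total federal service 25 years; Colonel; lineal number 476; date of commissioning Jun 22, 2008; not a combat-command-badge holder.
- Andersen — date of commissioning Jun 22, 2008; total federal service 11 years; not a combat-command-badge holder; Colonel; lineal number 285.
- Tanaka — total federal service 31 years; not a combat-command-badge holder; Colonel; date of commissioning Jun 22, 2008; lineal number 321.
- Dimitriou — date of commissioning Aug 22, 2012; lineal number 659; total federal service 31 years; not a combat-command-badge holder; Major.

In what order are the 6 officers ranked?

By grade: Brennan, Kowalski, Varga, Tanaka and Andersen (Colonel); then Dimitriou (Major).
Brennan, Kowalski, Varga, Tanaka and Andersen all have date of commissioning Jun 22, 2008, so the next rule applies.
Brennan, Kowalski, Varga, Tanaka and Andersen are each not a combat-command-badge holder, so the next rule applies.
Among Brennan, Kowalski, Varga, Tanaka and Andersen, by lineal number (higher first) (reversed rule for this group): Brennan (764) before Kowalski (612) before Varga (476) before Tanaka (321) before Andersen (285).
Full order: Brennan, Kowalski, Varga, Tanaka, Andersen, Dimitriou.

Brennan, Kowalski, Varga, Tanaka, Andersen, Dimitriou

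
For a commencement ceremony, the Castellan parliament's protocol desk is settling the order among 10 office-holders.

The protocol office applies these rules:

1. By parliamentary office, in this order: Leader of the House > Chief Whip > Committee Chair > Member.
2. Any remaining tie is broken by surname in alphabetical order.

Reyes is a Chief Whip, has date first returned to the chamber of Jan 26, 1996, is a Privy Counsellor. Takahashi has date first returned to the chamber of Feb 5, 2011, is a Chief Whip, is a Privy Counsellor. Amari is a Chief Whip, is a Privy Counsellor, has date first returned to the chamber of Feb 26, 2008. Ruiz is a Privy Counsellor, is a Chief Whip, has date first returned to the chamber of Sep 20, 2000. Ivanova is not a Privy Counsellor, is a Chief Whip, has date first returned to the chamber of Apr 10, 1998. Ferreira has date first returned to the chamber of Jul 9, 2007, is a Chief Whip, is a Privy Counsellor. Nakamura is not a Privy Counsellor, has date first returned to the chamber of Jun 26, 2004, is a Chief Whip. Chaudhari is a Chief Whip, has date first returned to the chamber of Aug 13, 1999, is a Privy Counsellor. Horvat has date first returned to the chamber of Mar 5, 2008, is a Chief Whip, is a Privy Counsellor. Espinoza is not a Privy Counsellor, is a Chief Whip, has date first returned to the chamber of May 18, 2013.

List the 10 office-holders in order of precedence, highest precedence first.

By parliamentary office: Amari, Chaudhari, Espinoza, Ferreira, Horvat, Ivanova, Nakamura, Reyes, Ruiz and Takahashi (Chief Whip).
Among Amari, Chaudhari, Espinoza, Ferreira, Horvat, Ivanova, Nakamura, Reyes, Ruiz and Takahashi, alphabetically by surname: Amari before Chaudhari before Espinoza before Ferreira before Horvat before Ivanova before Nakamura before Reyes before Ruiz before Takahashi.
Full order: Amari, Chaudhari, Espinoza, Ferreira, Horvat, Ivanova, Nakamura, Reyes, Ruiz, Takahashi.

Amari, Chaudhari, Espinoza, Ferreira, Horvat, Ivanova, Nakamura, Reyes, Ruiz, Takahashi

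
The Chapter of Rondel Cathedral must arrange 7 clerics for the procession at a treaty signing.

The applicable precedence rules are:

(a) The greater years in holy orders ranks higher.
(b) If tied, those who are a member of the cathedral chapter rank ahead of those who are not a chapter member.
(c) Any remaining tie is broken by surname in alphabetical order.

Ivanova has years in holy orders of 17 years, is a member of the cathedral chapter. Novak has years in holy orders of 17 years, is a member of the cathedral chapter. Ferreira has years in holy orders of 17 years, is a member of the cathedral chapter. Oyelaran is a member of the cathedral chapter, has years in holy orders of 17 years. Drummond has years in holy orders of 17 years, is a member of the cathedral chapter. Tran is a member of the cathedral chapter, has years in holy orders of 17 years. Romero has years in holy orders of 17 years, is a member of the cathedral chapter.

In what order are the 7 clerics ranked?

Drummond, Ferreira, Ivanova, Novak, Oyelaran, Romero, Tran

By years in holy orders (higher first): Drummond, Ferreira, Ivanova, Novak, Oyelaran, Romero and Tran (each 17 years).
Drummond, Ferreira, Ivanova, Novak, Oyelaran, Romero and Tran are each a member of the cathedral chapter, so the next rule applies.
Among Drummond, Ferreira, Ivanova, Novak, Oyelaran, Romero and Tran, alphabetically by surname: Drummond before Ferreira before Ivanova before Novak before Oyelaran before Romero before Tran.
Full order: Drummond, Ferreira, Ivanova, Novak, Oyelaran, Romero, Tran.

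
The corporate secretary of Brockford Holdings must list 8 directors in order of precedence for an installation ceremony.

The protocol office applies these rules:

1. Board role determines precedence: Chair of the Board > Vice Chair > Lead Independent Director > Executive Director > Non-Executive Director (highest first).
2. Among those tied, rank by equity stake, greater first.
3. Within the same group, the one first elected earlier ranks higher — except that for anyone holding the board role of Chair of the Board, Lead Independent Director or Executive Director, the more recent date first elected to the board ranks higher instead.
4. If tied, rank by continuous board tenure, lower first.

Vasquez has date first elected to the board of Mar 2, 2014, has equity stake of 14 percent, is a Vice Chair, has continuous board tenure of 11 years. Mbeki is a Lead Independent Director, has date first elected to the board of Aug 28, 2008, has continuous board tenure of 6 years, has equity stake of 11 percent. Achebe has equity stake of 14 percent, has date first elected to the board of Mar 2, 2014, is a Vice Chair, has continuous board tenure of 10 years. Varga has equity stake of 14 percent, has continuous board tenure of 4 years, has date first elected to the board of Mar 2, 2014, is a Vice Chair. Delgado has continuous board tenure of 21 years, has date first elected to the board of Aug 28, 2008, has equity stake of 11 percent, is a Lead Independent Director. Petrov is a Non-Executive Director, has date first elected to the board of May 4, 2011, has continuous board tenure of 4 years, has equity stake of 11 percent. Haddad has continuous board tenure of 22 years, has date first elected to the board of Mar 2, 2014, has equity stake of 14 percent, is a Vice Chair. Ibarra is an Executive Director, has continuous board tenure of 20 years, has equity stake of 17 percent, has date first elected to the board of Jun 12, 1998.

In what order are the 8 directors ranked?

Varga, Achebe, Vasquez, Haddad, Mbeki, Delgado, Ibarra, Petrov

By board role: Varga, Achebe, Vasquez and Haddad (Vice Chair); then Mbeki and Delgado (Lead Independent Director); then Ibarra (Executive Director); then Petrov (Non-Executive Director).
Varga, Achebe, Vasquez and Haddad all have equity stake 14 percent, so the next rule applies.
Varga, Achebe, Vasquez and Haddad all have date first elected to the board Mar 2, 2014, so the next rule applies.
Among Varga, Achebe, Vasquez and Haddad, by continuous board tenure (lower first): Varga (4 years) before Achebe (10 years) before Vasquez (11 years) before Haddad (22 years).
Mbeki and Delgado both have equity stake 11 percent, so the next rule applies.
Mbeki and Delgado both have date first elected to the board Aug 28, 2008, so the next rule applies.
Among Mbeki and Delgado, by continuous board tenure (lower first): Mbeki (6 years) before Delgado (21 years).
Full order: Varga, Achebe, Vasquez, Haddad, Mbeki, Delgado, Ibarra, Petrov.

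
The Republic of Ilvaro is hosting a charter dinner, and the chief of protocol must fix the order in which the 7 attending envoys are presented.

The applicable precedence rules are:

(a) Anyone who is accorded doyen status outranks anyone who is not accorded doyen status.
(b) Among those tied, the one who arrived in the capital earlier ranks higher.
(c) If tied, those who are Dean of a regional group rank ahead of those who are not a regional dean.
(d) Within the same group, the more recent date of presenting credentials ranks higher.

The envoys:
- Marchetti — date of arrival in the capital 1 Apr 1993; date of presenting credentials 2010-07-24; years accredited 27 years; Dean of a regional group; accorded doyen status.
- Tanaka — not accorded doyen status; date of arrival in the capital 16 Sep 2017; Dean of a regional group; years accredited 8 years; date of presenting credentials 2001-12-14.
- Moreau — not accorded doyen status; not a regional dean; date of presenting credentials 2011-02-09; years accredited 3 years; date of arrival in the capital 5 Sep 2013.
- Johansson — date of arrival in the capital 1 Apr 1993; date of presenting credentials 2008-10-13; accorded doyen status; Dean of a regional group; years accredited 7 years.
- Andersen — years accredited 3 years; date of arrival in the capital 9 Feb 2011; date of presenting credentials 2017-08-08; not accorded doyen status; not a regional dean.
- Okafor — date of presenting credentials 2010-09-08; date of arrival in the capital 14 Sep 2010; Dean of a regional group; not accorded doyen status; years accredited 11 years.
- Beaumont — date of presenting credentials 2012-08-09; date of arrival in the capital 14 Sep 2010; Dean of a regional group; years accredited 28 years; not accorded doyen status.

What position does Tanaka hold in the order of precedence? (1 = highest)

By the first rule: Marchetti and Johansson (both accorded doyen status); then Beaumont, Okafor, Andersen, Moreau and Tanaka (each not accorded doyen status).
Marchetti and Johansson both have date of arrival in the capital 1 Apr 1993, so the next rule applies.
Marchetti and Johansson are each Dean of a regional group, so the next rule applies.
Among Marchetti and Johansson, by date of presenting credentials (later first): Marchetti (2010-07-24) before Johansson (2008-10-13).
Among Beaumont, Okafor, Andersen, Moreau and Tanaka, by date of arrival in the capital (earlier first): Beaumont and Okafor (14 Sep 2010) before Andersen (9 Feb 2011) before Moreau (5 Sep 2013) before Tanaka (16 Sep 2017).
Beaumont and Okafor are each Dean of a regional group, so the next rule applies.
Among Beaumont and Okafor, by date of presenting credentials (later first): Beaumont (2012-08-09) before Okafor (2010-09-08).
Order: Marchetti, Johansson, Beaumont, Okafor, Andersen, Moreau, Tanaka. So position 7.

7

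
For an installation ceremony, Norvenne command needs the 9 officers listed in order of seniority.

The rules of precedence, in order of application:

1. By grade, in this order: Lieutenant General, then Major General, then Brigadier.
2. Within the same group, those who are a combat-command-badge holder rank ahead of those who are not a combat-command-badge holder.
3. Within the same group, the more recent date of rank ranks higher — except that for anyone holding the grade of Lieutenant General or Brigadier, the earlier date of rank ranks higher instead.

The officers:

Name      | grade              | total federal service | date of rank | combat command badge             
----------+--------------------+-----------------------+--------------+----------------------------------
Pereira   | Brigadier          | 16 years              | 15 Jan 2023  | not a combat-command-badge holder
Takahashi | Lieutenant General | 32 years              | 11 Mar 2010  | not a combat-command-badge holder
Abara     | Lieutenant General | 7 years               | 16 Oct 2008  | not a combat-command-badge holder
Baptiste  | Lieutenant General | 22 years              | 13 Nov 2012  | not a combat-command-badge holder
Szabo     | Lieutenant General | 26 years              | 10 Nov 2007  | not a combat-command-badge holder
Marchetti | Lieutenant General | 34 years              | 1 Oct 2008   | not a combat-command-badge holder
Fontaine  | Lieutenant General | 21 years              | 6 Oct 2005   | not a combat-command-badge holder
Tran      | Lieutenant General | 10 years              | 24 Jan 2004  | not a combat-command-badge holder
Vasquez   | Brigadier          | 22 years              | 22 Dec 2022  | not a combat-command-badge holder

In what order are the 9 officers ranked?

Tran, Fontaine, Szabo, Marchetti, Abara, Takahashi, Baptiste, Vasquez, Pereira

By grade: Tran, Fontaine, Szabo, Marchetti, Abara, Takahashi and Baptiste (Lieutenant General); then Vasquez and Pereira (Brigadier).
Tran, Fontaine, Szabo, Marchetti, Abara, Takahashi and Baptiste are each not a combat-command-badge holder, so the next rule applies.
Among Tran, Fontaine, Szabo, Marchetti, Abara, Takahashi and Baptiste, by date of rank (earlier first) (reversed rule for this group): Tran (24 Jan 2004) before Fontaine (6 Oct 2005) before Szabo (10 Nov 2007) before Marchetti (1 Oct 2008) before Abara (16 Oct 2008) before Takahashi (11 Mar 2010) before Baptiste (13 Nov 2012).
Vasquez and Pereira are each not a combat-command-badge holder, so the next rule applies.
Among Vasquez and Pereira, by date of rank (earlier first) (reversed rule for this group): Vasquez (22 Dec 2022) before Pereira (15 Jan 2023).
Full order: Tran, Fontaine, Szabo, Marchetti, Abara, Takahashi, Baptiste, Vasquez, Pereira.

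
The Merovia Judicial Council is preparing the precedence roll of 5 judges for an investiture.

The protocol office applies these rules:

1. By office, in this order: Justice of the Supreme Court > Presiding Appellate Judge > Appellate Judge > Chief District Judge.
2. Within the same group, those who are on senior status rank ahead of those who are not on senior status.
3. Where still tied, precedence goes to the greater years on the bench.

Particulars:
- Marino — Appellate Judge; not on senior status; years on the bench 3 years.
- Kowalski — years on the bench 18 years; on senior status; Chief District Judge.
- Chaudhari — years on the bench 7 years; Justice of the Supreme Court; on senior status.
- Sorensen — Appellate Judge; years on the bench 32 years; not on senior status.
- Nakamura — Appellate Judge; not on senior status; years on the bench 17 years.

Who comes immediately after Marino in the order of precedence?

Kowalski

By office: Chaudhari (Justice of the Supreme Court); then Sorensen, Nakamura and Marino (Appellate Judge); then Kowalski (Chief District Judge).
Sorensen, Nakamura and Marino are each not on senior status, so the next rule applies.
Among Sorensen, Nakamura and Marino, by years on the bench (higher first): Sorensen (32 years) before Nakamura (17 years) before Marino (3 years).
Order: Chaudhari, Sorensen, Nakamura, Marino, Kowalski.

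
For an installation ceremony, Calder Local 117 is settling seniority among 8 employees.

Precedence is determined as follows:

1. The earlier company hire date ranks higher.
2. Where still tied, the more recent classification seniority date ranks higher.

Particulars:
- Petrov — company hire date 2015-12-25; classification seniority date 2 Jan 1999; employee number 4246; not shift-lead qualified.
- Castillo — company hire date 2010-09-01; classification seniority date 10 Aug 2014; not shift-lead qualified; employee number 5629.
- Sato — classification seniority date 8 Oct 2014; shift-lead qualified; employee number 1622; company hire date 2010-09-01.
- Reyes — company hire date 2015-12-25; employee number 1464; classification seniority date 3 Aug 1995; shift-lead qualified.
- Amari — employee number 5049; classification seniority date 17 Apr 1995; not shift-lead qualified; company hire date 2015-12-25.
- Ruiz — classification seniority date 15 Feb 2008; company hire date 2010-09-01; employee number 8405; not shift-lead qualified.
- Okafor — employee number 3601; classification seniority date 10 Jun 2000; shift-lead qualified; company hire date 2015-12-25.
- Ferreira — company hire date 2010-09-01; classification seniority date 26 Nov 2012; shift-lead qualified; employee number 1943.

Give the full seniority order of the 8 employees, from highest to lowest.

Sato, Castillo, Ferreira, Ruiz, Okafor, Petrov, Reyes, Amari

By company hire date (earlier first): Sato, Castillo, Ferreira and Ruiz (each 2010-09-01); then Okafor, Petrov, Reyes and Amari (each 2015-12-25).
Among Sato, Castillo, Ferreira and Ruiz, by classification seniority date (later first): Sato (8 Oct 2014) before Castillo (10 Aug 2014) before Ferreira (26 Nov 2012) before Ruiz (15 Feb 2008).
Among Okafor, Petrov, Reyes and Amari, by classification seniority date (later first): Okafor (10 Jun 2000) before Petrov (2 Jan 1999) before Reyes (3 Aug 1995) before Amari (17 Apr 1995).
Full order: Sato, Castillo, Ferreira, Ruiz, Okafor, Petrov, Reyes, Amari.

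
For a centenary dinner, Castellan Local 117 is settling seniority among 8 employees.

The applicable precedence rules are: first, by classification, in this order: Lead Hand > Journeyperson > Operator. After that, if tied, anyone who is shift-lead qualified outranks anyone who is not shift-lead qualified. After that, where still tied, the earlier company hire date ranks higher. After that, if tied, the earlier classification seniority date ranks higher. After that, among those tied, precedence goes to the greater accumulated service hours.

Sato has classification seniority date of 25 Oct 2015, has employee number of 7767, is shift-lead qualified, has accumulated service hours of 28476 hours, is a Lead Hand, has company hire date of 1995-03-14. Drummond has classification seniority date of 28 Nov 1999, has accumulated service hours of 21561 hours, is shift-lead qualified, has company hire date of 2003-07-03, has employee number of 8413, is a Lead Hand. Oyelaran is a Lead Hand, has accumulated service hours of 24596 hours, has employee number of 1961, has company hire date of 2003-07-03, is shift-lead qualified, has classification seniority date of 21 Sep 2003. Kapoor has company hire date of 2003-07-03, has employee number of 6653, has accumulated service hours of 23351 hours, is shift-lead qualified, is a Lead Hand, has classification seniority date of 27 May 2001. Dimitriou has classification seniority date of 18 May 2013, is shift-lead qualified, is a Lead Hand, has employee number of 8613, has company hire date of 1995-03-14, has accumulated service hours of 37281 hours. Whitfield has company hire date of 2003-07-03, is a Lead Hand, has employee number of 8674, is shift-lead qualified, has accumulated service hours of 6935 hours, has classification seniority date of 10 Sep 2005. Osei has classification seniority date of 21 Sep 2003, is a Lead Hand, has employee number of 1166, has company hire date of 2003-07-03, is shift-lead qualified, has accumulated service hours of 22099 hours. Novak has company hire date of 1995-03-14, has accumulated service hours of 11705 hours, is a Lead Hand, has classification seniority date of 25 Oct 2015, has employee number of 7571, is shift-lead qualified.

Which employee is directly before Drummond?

Novak

By classification: Dimitriou, Sato, Novak, Drummond, Kapoor, Oyelaran, Osei and Whitfield (Lead Hand).
Dimitriou, Sato, Novak, Drummond, Kapoor, Oyelaran, Osei and Whitfield are each shift-lead qualified, so the next rule applies.
Among Dimitriou, Sato, Novak, Drummond, Kapoor, Oyelaran, Osei and Whitfield, by company hire date (earlier first): Dimitriou, Sato and Novak (1995-03-14) before Drummond, Kapoor, Oyelaran, Osei and Whitfield (2003-07-03).
Among Dimitriou, Sato and Novak, by classification seniority date (earlier first): Dimitriou (18 May 2013) before Sato and Novak (25 Oct 2015).
Among Sato and Novak, by accumulated service hours (higher first): Sato (28476 hours) before Novak (11705 hours).
Among Drummond, Kapoor, Oyelaran, Osei and Whitfield, by classification seniority date (earlier first): Drummond (28 Nov 1999) before Kapoor (27 May 2001) before Oyelaran and Osei (21 Sep 2003) before Whitfield (10 Sep 2005).
Among Oyelaran and Osei, by accumulated service hours (higher first): Oyelaran (24596 hours) before Osei (22099 hours).
Order: Dimitriou, Sato, Novak, Drummond, Kapoor, Oyelaran, Osei, Whitfield.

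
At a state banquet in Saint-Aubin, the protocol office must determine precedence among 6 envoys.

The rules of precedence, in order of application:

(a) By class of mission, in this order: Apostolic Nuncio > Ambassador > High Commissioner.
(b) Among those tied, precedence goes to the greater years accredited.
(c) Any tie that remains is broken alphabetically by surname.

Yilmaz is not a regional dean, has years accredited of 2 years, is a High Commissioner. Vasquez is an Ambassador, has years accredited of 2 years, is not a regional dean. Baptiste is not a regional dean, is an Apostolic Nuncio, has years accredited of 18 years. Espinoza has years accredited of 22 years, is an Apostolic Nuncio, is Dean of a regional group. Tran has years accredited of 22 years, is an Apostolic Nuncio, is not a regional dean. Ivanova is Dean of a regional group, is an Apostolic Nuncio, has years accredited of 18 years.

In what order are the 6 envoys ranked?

By class of mission: Espinoza, Tran, Baptiste and Ivanova (Apostolic Nuncio); then Vasquez (Ambassador); then Yilmaz (High Commissioner).
Among Espinoza, Tran, Baptiste and Ivanova, by years accredited (higher first): Espinoza and Tran (22 years) before Baptiste and Ivanova (18 years).
Among Espinoza and Tran, alphabetically by surname: Espinoza before Tran.
Among Baptiste and Ivanova, alphabetically by surname: Baptiste before Ivanova.
Full order: Espinoza, Tran, Baptiste, Ivanova, Vasquez, Yilmaz.

Espinoza, Tran, Baptiste, Ivanova, Vasquez, Yilmaz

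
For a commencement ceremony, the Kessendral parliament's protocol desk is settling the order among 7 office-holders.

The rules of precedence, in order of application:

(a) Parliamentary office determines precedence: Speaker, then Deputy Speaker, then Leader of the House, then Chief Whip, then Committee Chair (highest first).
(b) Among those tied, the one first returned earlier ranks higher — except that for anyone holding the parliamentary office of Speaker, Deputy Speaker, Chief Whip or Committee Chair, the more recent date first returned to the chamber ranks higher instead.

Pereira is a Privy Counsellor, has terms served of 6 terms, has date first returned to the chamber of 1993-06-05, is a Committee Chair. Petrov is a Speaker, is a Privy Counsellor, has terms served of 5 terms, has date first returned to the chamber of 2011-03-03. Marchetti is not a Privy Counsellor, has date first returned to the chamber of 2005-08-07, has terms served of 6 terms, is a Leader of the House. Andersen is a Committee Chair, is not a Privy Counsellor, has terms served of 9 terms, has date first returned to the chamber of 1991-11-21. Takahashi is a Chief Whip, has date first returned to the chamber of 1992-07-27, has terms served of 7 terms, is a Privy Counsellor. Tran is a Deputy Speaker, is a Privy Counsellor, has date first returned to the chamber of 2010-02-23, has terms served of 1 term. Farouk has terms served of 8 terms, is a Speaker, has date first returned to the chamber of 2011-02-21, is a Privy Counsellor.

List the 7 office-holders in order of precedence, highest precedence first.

Petrov, Farouk, Tran, Marchetti, Takahashi, Pereira, Andersen

By parliamentary office: Petrov and Farouk (Speaker); then Tran (Deputy Speaker); then Marchetti (Leader of the House); then Takahashi (Chief Whip); then Pereira and Andersen (Committee Chair).
Among Petrov and Farouk, by date first returned to the chamber (later first) (reversed rule for this group): Petrov (2011-03-03) before Farouk (2011-02-21).
Among Pereira and Andersen, by date first returned to the chamber (later first) (reversed rule for this group): Pereira (1993-06-05) before Andersen (1991-11-21).
Full order: Petrov, Farouk, Tran, Marchetti, Takahashi, Pereira, Andersen.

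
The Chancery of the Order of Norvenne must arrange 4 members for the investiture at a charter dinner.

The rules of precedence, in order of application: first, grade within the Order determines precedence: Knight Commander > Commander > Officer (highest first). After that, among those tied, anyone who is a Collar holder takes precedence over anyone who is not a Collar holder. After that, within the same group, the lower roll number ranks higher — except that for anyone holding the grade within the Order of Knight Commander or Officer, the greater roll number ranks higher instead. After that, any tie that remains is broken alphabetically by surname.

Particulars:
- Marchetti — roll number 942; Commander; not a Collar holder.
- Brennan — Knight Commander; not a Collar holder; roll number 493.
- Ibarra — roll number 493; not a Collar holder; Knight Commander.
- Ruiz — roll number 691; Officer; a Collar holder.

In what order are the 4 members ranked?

By grade within the Order: Brennan and Ibarra (Knight Commander); then Marchetti (Commander); then Ruiz (Officer).
Brennan and Ibarra are each not a Collar holder, so the next rule applies.
Brennan and Ibarra both have roll number 493, so the next rule applies.
Among Brennan and Ibarra, alphabetically by surname: Brennan before Ibarra.
Full order: Brennan, Ibarra, Marchetti, Ruiz.

Brennan, Ibarra, Marchetti, Ruiz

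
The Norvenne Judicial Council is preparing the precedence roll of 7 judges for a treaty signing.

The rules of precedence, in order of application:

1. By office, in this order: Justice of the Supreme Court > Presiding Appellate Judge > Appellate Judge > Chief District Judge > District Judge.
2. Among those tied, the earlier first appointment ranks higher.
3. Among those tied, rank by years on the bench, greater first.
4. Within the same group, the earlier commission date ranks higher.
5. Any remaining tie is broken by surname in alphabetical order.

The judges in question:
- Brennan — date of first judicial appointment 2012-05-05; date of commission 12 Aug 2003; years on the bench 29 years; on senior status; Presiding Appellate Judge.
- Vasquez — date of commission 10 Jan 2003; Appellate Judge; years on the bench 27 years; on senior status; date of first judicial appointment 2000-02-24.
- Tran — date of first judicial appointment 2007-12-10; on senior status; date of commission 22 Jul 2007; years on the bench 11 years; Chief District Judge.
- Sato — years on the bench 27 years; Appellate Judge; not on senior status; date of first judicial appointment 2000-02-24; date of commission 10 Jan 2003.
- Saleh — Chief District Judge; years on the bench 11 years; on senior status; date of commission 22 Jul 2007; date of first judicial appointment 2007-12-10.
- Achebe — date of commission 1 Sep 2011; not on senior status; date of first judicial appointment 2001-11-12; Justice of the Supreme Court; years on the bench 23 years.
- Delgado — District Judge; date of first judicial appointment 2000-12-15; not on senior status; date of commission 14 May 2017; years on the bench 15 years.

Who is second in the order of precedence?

Brennan

By office: Achebe (Justice of the Supreme Court); then Brennan (Presiding Appellate Judge); then Sato and Vasquez (Appellate Judge); then Saleh and Tran (Chief District Judge); then Delgado (District Judge).
Sato and Vasquez both have date of first judicial appointment 2000-02-24, so the next rule applies.
Sato and Vasquez both have years on the bench 27 years, so the next rule applies.
Sato and Vasquez both have date of commission 10 Jan 2003, so the next rule applies.
Among Sato and Vasquez, alphabetically by surname: Sato before Vasquez.
Saleh and Tran both have date of first judicial appointment 2007-12-10, so the next rule applies.
Saleh and Tran both have years on the bench 11 years, so the next rule applies.
Saleh and Tran both have date of commission 22 Jul 2007, so the next rule applies.
Among Saleh and Tran, alphabetically by surname: Saleh before Tran.
Order: Achebe, Brennan, Sato, Vasquez, Saleh, Tran, Delgado.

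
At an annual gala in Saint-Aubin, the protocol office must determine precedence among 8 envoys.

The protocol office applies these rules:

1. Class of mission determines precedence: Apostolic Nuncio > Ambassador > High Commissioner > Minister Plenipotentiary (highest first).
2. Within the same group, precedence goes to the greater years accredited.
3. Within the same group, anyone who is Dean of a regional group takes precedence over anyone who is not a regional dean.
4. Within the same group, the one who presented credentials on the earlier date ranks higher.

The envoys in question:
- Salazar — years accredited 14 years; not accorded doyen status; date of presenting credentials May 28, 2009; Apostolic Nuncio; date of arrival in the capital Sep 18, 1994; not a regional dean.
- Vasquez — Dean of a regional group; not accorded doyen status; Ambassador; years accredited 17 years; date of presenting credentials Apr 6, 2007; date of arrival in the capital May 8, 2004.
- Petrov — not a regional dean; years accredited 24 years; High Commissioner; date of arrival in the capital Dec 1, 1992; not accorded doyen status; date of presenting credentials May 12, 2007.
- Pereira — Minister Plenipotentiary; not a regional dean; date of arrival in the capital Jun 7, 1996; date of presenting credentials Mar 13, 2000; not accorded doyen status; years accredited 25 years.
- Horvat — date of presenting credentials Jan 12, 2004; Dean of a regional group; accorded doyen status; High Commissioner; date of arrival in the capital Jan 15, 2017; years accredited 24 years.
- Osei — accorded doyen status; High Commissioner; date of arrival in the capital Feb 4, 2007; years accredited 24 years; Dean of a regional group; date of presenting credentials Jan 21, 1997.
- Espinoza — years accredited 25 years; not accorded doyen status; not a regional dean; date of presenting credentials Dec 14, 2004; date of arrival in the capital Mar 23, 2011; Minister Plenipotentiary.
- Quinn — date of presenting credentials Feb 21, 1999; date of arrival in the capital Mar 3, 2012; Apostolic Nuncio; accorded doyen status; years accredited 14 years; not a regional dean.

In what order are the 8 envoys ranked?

By class of mission: Quinn and Salazar (Apostolic Nuncio); then Vasquez (Ambassador); then Osei, Horvat and Petrov (High Commissioner); then Pereira and Espinoza (Minister Plenipotentiary).
Quinn and Salazar both have years accredited 14 years, so the next rule applies.
Quinn and Salazar are each not a regional dean, so the next rule applies.
Among Quinn and Salazar, by date of presenting credentials (earlier first): Quinn (Feb 21, 1999) before Salazar (May 28, 2009).
Osei, Horvat and Petrov all have years accredited 24 years, so the next rule applies.
Among Osei, Horvat and Petrov, Dean of a regional group before not a regional dean: Osei and Horvat (Dean of a regional group) before Petrov (not a regional dean).
Among Osei and Horvat, by date of presenting credentials (earlier first): Osei (Jan 21, 1997) before Horvat (Jan 12, 2004).
Pereira and Espinoza both have years accredited 25 years, so the next rule applies.
Pereira and Espinoza are each not a regional dean, so the next rule applies.
Among Pereira and Espinoza, by date of presenting credentials (earlier first): Pereira (Mar 13, 2000) before Espinoza (Dec 14, 2004).
Full order: Quinn, Salazar, Vasquez, Osei, Horvat, Petrov, Pereira, Espinoza.

Quinn, Salazar, Vasquez, Osei, Horvat, Petrov, Pereira, Espinoza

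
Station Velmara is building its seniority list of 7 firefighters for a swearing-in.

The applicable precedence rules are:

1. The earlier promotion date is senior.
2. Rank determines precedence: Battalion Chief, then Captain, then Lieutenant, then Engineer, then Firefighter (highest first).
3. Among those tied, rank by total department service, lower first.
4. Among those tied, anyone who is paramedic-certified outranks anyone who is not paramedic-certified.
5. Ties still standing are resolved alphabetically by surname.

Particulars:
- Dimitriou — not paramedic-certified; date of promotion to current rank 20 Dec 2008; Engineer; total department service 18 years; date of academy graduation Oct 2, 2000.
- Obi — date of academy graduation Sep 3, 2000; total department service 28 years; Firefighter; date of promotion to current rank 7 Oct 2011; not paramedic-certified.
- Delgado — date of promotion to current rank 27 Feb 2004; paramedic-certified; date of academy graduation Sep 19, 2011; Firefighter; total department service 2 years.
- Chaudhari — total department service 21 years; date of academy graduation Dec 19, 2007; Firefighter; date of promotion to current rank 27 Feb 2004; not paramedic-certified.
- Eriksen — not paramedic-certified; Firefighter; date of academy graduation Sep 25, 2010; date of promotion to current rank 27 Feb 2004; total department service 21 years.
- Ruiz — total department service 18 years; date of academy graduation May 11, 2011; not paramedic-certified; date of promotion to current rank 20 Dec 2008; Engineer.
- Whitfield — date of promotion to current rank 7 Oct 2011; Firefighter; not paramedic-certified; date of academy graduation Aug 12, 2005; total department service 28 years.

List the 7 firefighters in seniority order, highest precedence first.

By date of promotion to current rank (earlier first): Delgado, Chaudhari and Eriksen (each 27 Feb 2004); then Dimitriou and Ruiz (both 20 Dec 2008); then Obi and Whitfield (both 7 Oct 2011).
Delgado, Chaudhari and Eriksen are each Firefighter, so the next rule applies.
Among Delgado, Chaudhari and Eriksen, by total department service (lower first): Delgado (2 years) before Chaudhari and Eriksen (21 years).
Chaudhari and Eriksen are each not paramedic-certified, so the next rule applies.
Among Chaudhari and Eriksen, alphabetically by surname: Chaudhari before Eriksen.
Dimitriou and Ruiz are each Engineer, so the next rule applies.
Dimitriou and Ruiz both have total department service 18 years, so the next rule applies.
Dimitriou and Ruiz are each not paramedic-certified, so the next rule applies.
Among Dimitriou and Ruiz, alphabetically by surname: Dimitriou before Ruiz.
Obi and Whitfield are each Firefighter, so the next rule applies.
Obi and Whitfield both have total department service 28 years, so the next rule applies.
Obi and Whitfield are each not paramedic-certified, so the next rule applies.
Among Obi and Whitfield, alphabetically by surname: Obi before Whitfield.
Full order: Delgado, Chaudhari, Eriksen, Dimitriou, Ruiz, Obi, Whitfield.

Delgado, Chaudhari, Eriksen, Dimitriou, Ruiz, Obi, Whitfield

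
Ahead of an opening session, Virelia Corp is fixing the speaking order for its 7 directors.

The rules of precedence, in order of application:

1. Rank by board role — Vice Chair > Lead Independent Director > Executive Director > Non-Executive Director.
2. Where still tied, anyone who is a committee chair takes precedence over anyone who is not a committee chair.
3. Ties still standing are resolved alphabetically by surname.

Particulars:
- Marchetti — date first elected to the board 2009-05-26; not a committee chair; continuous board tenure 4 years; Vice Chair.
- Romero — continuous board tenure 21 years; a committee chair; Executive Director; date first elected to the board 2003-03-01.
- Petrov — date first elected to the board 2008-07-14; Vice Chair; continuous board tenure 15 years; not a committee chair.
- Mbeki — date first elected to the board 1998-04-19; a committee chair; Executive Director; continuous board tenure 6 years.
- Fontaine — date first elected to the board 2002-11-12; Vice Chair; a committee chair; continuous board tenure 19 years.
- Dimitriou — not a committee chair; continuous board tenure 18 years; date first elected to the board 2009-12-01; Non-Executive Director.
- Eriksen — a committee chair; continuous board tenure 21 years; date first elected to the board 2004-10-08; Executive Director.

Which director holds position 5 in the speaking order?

Mbeki

By board role: Fontaine, Marchetti and Petrov (Vice Chair); then Eriksen, Mbeki and Romero (Executive Director); then Dimitriou (Non-Executive Director).
Among Fontaine, Marchetti and Petrov, a committee chair before not a committee chair: Fontaine (a committee chair) before Marchetti and Petrov (not a committee chair).
Among Marchetti and Petrov, alphabetically by surname: Marchetti before Petrov.
Eriksen, Mbeki and Romero are each a committee chair, so the next rule applies.
Among Eriksen, Mbeki and Romero, alphabetically by surname: Eriksen before Mbeki before Romero.
Order: Fontaine, Marchetti, Petrov, Eriksen, Mbeki, Romero, Dimitriou.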